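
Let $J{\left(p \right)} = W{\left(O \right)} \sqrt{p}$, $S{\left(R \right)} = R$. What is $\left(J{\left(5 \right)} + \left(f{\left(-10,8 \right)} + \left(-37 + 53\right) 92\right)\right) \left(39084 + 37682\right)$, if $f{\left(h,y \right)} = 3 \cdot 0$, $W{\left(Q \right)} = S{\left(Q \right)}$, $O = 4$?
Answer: $112999552 + 307064 \sqrt{5} \approx 1.1369 \cdot 10^{8}$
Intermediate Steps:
$W{\left(Q \right)} = Q$
$f{\left(h,y \right)} = 0$
$J{\left(p \right)} = 4 \sqrt{p}$
$\left(J{\left(5 \right)} + \left(f{\left(-10,8 \right)} + \left(-37 + 53\right) 92\right)\right) \left(39084 + 37682\right) = \left(4 \sqrt{5} + \left(0 + \left(-37 + 53\right) 92\right)\right) \left(39084 + 37682\right) = \left(4 \sqrt{5} + \left(0 + 16 \cdot 92\right)\right) 76766 = \left(4 \sqrt{5} + \left(0 + 1472\right)\right) 76766 = \left(4 \sqrt{5} + 1472\right) 76766 = \left(1472 + 4 \sqrt{5}\right) 76766 = 112999552 + 307064 \sqrt{5}$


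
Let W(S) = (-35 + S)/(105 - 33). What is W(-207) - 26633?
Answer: -958909/36 ≈ -26636.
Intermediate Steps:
W(S) = -35/72 + S/72 (W(S) = (-35 + S)/72 = (-35 + S)*(1/72) = -35/72 + S/72)
W(-207) - 26633 = (-35/72 + (1/72)*(-207)) - 26633 = (-35/72 - 23/8) - 26633 = -121/36 - 26633 = -958909/36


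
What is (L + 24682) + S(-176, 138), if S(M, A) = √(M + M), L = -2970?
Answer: 21712 + 4*I*√22 ≈ 21712.0 + 18.762*I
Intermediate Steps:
S(M, A) = √2*√M (S(M, A) = √(2*M) = √2*√M)
(L + 24682) + S(-176, 138) = (-2970 + 24682) + √2*√(-176) = 21712 + √2*(4*I*√11) = 21712 + 4*I*√22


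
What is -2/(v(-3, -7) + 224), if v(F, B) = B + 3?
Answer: -1/110 ≈ -0.0090909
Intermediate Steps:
v(F, B) = 3 + B
-2/(v(-3, -7) + 224) = -2/((3 - 7) + 224) = -2/(-4 + 224) = -2/220 = -2*1/220 = -1/110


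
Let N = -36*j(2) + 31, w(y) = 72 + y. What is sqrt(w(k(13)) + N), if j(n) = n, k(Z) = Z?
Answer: 2*sqrt(11) ≈ 6.6332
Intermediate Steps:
N = -41 (N = -36*2 + 31 = -72 + 31 = -41)
sqrt(w(k(13)) + N) = sqrt((72 + 13) - 41) = sqrt(85 - 41) = sqrt(44) = 2*sqrt(11)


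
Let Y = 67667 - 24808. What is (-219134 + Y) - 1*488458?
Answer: -664733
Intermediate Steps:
Y = 42859
(-219134 + Y) - 1*488458 = (-219134 + 42859) - 1*488458 = -176275 - 488458 = -664733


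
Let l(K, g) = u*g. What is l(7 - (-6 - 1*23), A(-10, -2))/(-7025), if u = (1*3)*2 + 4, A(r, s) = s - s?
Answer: 0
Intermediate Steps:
A(r, s) = 0
u = 10 (u = 3*2 + 4 = 6 + 4 = 10)
l(K, g) = 10*g
l(7 - (-6 - 1*23), A(-10, -2))/(-7025) = (10*0)/(-7025) = 0*(-1/7025) = 0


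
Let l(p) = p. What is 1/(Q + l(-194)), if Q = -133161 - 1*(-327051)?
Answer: 1/193696 ≈ 5.1627e-6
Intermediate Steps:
Q = 193890 (Q = -133161 + 327051 = 193890)
1/(Q + l(-194)) = 1/(193890 - 194) = 1/193696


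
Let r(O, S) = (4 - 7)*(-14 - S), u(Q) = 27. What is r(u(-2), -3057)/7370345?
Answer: -9129/7370345 ≈ -0.0012386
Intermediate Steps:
r(O, S) = 42 + 3*S (r(O, S) = -3*(-14 - S) = 42 + 3*S)
r(u(-2), -3057)/7370345 = (42 + 3*(-3057))/7370345 = (42 - 9171)*(1/7370345) = -9129*1/7370345 = -9129/7370345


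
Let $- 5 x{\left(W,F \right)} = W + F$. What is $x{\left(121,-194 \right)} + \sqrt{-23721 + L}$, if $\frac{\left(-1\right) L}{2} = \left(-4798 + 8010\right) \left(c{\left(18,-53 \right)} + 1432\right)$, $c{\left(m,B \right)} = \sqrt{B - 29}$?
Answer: $\frac{73}{5} + \sqrt{-9222889 - 6424 i \sqrt{82}} \approx 24.177 - 3036.9 i$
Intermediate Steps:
$c{\left(m,B \right)} = \sqrt{-29 + B}$
$L = -9199168 - 6424 i \sqrt{82}$ ($L = - 2 \left(-4798 + 8010\right) \left(\sqrt{-29 - 53} + 1432\right) = - 2 \cdot 3212 \left(\sqrt{-82} + 1432\right) = - 2 \cdot 3212 \left(i \sqrt{82} + 1432\right) = - 2 \cdot 3212 \left(1432 + i \sqrt{82}\right) = - 2 \left(4599584 + 3212 i \sqrt{82}\right) = -9199168 - 6424 i \sqrt{82} \approx -9.1992 \cdot 10^{6} - 58172.0 i$)
$x{\left(W,F \right)} = - \frac{F}{5} - \frac{W}{5}$ ($x{\left(W,F \right)} = - \frac{W + F}{5} = - \frac{F + W}{5} = - \frac{F}{5} - \frac{W}{5}$)
$x{\left(121,-194 \right)} + \sqrt{-23721 + L} = \left(\left(- \frac{1}{5}\right) \left(-194\right) - \frac{121}{5}\right) + \sqrt{-23721 - \left(9199168 + 6424 i \sqrt{82}\right)} = \left(\frac{194}{5} - \frac{121}{5}\right) + \sqrt{-9222889 - 6424 i \sqrt{82}} = \frac{73}{5} + \sqrt{-9222889 - 6424 i \sqrt{82}}$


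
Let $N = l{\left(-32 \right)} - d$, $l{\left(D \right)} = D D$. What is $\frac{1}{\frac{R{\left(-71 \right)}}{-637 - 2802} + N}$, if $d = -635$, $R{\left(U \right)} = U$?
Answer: $\frac{3439}{5705372} \approx 0.00060277$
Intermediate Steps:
$l{\left(D \right)} = D^{2}$
$N = 1659$ ($N = \left(-32\right)^{2} - -635 = 1024 + 635 = 1659$)
$\frac{1}{\frac{R{\left(-71 \right)}}{-637 - 2802} + N} = \frac{1}{- \frac{71}{-637 - 2802} + 1659} = \frac{1}{- \frac{71}{-3439} + 1659} = \frac{1}{\left(-71\right) \left(- \frac{1}{3439}\right) + 1659} = \frac{1}{\frac{71}{3439} + 1659} = \frac{1}{\frac{5705372}{3439}} = \frac{3439}{5705372}$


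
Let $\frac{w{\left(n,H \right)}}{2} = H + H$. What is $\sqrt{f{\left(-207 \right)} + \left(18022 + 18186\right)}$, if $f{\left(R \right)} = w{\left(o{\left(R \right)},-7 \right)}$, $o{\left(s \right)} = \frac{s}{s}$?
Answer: $6 \sqrt{1005} \approx 190.21$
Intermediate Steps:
$o{\left(s \right)} = 1$
$w{\left(n,H \right)} = 4 H$ ($w{\left(n,H \right)} = 2 \left(H + H\right) = 2 \cdot 2 H = 4 H$)
$f{\left(R \right)} = -28$ ($f{\left(R \right)} = 4 \left(-7\right) = -28$)
$\sqrt{f{\left(-207 \right)} + \left(18022 + 18186\right)} = \sqrt{-28 + \left(18022 + 18186\right)} = \sqrt{-28 + 36208} = \sqrt{36180} = 6 \sqrt{1005}$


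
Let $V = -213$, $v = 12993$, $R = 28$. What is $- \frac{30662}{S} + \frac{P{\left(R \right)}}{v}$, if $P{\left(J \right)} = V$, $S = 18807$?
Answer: $- \frac{1889189}{1147227} \approx -1.6467$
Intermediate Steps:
$P{\left(J \right)} = -213$
$- \frac{30662}{S} + \frac{P{\left(R \right)}}{v} = - \frac{30662}{18807} - \frac{213}{12993} = \left(-30662\right) \frac{1}{18807} - \frac{1}{61} = - \frac{30662}{18807} - \frac{1}{61} = - \frac{1889189}{1147227}$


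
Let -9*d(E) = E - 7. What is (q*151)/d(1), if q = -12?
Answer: -2718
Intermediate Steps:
d(E) = 7/9 - E/9 (d(E) = -(E - 7)/9 = -(-7 + E)/9 = 7/9 - E/9)
(q*151)/d(1) = (-12*151)/(7/9 - 1/9*1) = -1812/(7/9 - 1/9) = -1812/2/3 = -1812*3/2 = -2718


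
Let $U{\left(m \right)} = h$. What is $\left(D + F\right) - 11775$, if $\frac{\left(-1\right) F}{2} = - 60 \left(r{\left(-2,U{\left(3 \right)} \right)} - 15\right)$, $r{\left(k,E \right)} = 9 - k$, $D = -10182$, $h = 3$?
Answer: $-22437$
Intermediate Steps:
$U{\left(m \right)} = 3$
$F = -480$ ($F = - 2 \left(- 60 \left(\left(9 - -2\right) - 15\right)\right) = - 2 \left(- 60 \left(\left(9 + 2\right) - 15\right)\right) = - 2 \left(- 60 \left(11 - 15\right)\right) = - 2 \left(\left(-60\right) \left(-4\right)\right) = \left(-2\right) 240 = -480$)
$\left(D + F\right) - 11775 = \left(-10182 - 480\right) - 11775 = -10662 - 11775 = -22437$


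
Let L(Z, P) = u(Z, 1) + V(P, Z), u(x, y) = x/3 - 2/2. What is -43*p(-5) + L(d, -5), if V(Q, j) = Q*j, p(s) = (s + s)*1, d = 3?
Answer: 415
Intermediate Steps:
p(s) = 2*s (p(s) = (2*s)*1 = 2*s)
u(x, y) = -1 + x/3 (u(x, y) = x*(⅓) - 2*½ = x/3 - 1 = -1 + x/3)
L(Z, P) = -1 + Z/3 + P*Z (L(Z, P) = (-1 + Z/3) + P*Z = -1 + Z/3 + P*Z)
-43*p(-5) + L(d, -5) = -86*(-5) + (-1 + (⅓)*3 - 5*3) = -43*(-10) + (-1 + 1 - 15) = 430 - 15 = 415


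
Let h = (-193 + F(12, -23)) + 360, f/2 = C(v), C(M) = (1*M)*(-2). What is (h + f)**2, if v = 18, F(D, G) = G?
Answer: 5184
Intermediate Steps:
C(M) = -2*M (C(M) = M*(-2) = -2*M)
f = -72 (f = 2*(-2*18) = 2*(-36) = -72)
h = 144 (h = (-193 - 23) + 360 = -216 + 360 = 144)
(h + f)**2 = (144 - 72)**2 = 72**2 = 5184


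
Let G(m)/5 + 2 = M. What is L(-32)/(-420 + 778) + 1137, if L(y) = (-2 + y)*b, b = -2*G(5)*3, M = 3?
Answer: 204033/179 ≈ 1139.8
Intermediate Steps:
G(m) = 5 (G(m) = -10 + 5*3 = -10 + 15 = 5)
b = -30 (b = -2*5*3 = -10*3 = -30)
L(y) = 60 - 30*y (L(y) = (-2 + y)*(-30) = 60 - 30*y)
L(-32)/(-420 + 778) + 1137 = (60 - 30*(-32))/(-420 + 778) + 1137 = (60 + 960)/358 + 1137 = (1/358)*1020 + 1137 = 510/179 + 1137 = 204033/179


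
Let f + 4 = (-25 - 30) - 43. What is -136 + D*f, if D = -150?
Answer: 15164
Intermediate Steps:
f = -102 (f = -4 + ((-25 - 30) - 43) = -4 + (-55 - 43) = -4 - 98 = -102)
-136 + D*f = -136 - 150*(-102) = -136 + 15300 = 15164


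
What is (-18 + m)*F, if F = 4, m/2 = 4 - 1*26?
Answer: -248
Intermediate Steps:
m = -44 (m = 2*(4 - 1*26) = 2*(4 - 26) = 2*(-22) = -44)
(-18 + m)*F = (-18 - 44)*4 = -62*4 = -248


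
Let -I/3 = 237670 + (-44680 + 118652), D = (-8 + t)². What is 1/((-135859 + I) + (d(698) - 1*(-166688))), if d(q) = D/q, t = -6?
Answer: -349/315529755 ≈ -1.1061e-6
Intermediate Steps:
D = 196 (D = (-8 - 6)² = (-14)² = 196)
d(q) = 196/q
I = -934926 (I = -3*(237670 + (-44680 + 118652)) = -3*(237670 + 73972) = -3*311642 = -934926)
1/((-135859 + I) + (d(698) - 1*(-166688))) = 1/((-135859 - 934926) + (196/698 - 1*(-166688))) = 1/(-1070785 + (196*(1/698) + 166688)) = 1/(-1070785 + (98/349 + 166688)) = 1/(-1070785 + 58174210/349) = 1/(-315529755/349) = -349/315529755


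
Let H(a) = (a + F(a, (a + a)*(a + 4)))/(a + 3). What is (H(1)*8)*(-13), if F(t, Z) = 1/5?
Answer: -156/5 ≈ -31.200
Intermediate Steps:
F(t, Z) = ⅕
H(a) = (⅕ + a)/(3 + a) (H(a) = (a + ⅕)/(a + 3) = (⅕ + a)/(3 + a))
(H(1)*8)*(-13) = (((⅕ + 1)/(3 + 1))*8)*(-13) = (((6/5)/4)*8)*(-13) = (((¼)*(6/5))*8)*(-13) = ((3/10)*8)*(-13) = (12/5)*(-13) = -156/5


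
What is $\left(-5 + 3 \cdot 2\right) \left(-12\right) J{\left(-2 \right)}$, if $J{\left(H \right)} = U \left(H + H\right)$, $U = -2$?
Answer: $-96$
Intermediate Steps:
$J{\left(H \right)} = - 4 H$ ($J{\left(H \right)} = - 2 \left(H + H\right) = - 2 \cdot 2 H = - 4 H$)
$\left(-5 + 3 \cdot 2\right) \left(-12\right) J{\left(-2 \right)} = \left(-5 + 3 \cdot 2\right) \left(-12\right) \left(\left(-4\right) \left(-2\right)\right) = \left(-5 + 6\right) \left(-12\right) 8 = 1 \left(-12\right) 8 = \left(-12\right) 8 = -96$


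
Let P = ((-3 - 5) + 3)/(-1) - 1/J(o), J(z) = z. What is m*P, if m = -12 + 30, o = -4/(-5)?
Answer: 135/2 ≈ 67.500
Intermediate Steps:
o = ⅘ (o = -4*(-⅕) = ⅘ ≈ 0.80000)
m = 18
P = 15/4 (P = ((-3 - 5) + 3)/(-1) - 1/⅘ = (-8 + 3)*(-1) - 1*5/4 = -5*(-1) - 5/4 = 5 - 5/4 = 15/4 ≈ 3.7500)
m*P = 18*(15/4) = 135/2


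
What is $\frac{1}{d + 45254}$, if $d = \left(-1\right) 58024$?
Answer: $- \frac{1}{12770} \approx -7.8309 \cdot 10^{-5}$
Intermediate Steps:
$d = -58024$
$\frac{1}{d + 45254} = \frac{1}{-58024 + 45254} = \frac{1}{-12770} = - \frac{1}{12770}$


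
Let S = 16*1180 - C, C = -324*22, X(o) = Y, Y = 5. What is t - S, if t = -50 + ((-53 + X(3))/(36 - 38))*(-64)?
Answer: -27594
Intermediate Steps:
X(o) = 5
C = -7128
t = -1586 (t = -50 + ((-53 + 5)/(36 - 38))*(-64) = -50 - 48/(-2)*(-64) = -50 - 48*(-½)*(-64) = -50 + 24*(-64) = -50 - 1536 = -1586)
S = 26008 (S = 16*1180 - 1*(-7128) = 18880 + 7128 = 26008)
t - S = -1586 - 1*26008 = -1586 - 26008 = -27594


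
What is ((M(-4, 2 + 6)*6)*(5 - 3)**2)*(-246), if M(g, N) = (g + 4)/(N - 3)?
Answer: 0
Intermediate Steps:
M(g, N) = (4 + g)/(-3 + N)
((M(-4, 2 + 6)*6)*(5 - 3)**2)*(-246) = ((((4 - 4)/(-3 + (2 + 6)))*6)*(5 - 3)**2)*(-246) = (((0/(-3 + 8))*6)*2**2)*(-246) = (((0/5)*6)*4)*(-246) = ((((1/5)*0)*6)*4)*(-246) = ((0*6)*4)*(-246) = (0*4)*(-246) = 0*(-246) = 0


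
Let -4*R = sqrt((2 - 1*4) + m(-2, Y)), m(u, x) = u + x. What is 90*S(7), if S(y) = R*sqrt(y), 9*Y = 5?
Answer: -15*I*sqrt(217)/2 ≈ -110.48*I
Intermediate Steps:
Y = 5/9 (Y = (1/9)*5 = 5/9 ≈ 0.55556)
R = -I*sqrt(31)/12 (R = -sqrt((2 - 1*4) + (-2 + 5/9))/4 = -sqrt((2 - 4) - 13/9)/4 = -sqrt(-2 - 13/9)/4 = -I*sqrt(31)/12 ≈ -0.46398*I)
S(y) = -I*sqrt(31)*sqrt(y)/12 (S(y) = (-I*sqrt(31)/12)*sqrt(y) = -I*sqrt(31)*sqrt(y)/12)
90*S(7) = 90*(-I*sqrt(31)*sqrt(7)/12) = 90*(-I*sqrt(217)/12) = -15*I*sqrt(217)/2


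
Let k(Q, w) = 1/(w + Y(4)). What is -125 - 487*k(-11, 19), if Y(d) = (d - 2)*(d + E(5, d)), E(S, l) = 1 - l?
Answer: -3112/21 ≈ -148.19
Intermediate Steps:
Y(d) = -2 + d (Y(d) = (d - 2)*(d + (1 - d)) = (-2 + d)*1 = -2 + d)
k(Q, w) = 1/(2 + w) (k(Q, w) = 1/(w + (-2 + 4)) = 1/(w + 2) = 1/(2 + w))
-125 - 487*k(-11, 19) = -125 - 487/(2 + 19) = -125 - 487/21 = -3112/21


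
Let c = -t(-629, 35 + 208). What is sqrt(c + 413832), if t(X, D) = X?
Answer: sqrt(414461) ≈ 643.79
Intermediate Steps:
c = 629 (c = -1*(-629) = 629)
sqrt(c + 413832) = sqrt(629 + 413832) = sqrt(414461)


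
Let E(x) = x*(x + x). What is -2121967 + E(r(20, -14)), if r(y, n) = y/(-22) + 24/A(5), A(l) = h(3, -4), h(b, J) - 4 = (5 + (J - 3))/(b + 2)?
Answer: -2310749863/1089 ≈ -2.1219e+6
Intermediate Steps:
h(b, J) = 4 + (2 + J)/(2 + b) (h(b, J) = 4 + (5 + (J - 3))/(b + 2) = 4 + (5 + (-3 + J))/(2 + b) = 4 + (2 + J)/(2 + b))
A(l) = 18/5 (A(l) = (10 - 4 + 4*3)/(2 + 3) = (10 - 4 + 12)/5 = (1/5)*18 = 18/5)
r(y, n) = 20/3 - y/22 (r(y, n) = y/(-22) + 24/(18/5) = y*(-1/22) + 24*(5/18) = -y/22 + 20/3 = 20/3 - y/22)
E(x) = 2*x**2 (E(x) = x*(2*x) = 2*x**2)
-2121967 + E(r(20, -14)) = -2121967 + 2*(20/3 - 1/22*20)**2 = -2121967 + 2*(20/3 - 10/11)**2 = -2121967 + 2*(190/33)**2 = -2121967 + 2*(36100/1089) = -2121967 + 72200/1089 = -2310749863/1089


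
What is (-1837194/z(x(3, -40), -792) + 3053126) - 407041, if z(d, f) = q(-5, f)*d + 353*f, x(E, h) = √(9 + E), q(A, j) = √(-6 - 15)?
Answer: 5745160210620559/2171187223 + 306199*I*√7/2171187223 ≈ 2.6461e+6 + 0.00037313*I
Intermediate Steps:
q(A, j) = I*√21 (q(A, j) = √(-21) = I*√21)
z(d, f) = 353*f + I*d*√21 (z(d, f) = (I*√21)*d + 353*f = I*d*√21 + 353*f = 353*f + I*d*√21)
(-1837194/z(x(3, -40), -792) + 3053126) - 407041 = (-1837194/(353*(-792) + I*√(9 + 3)*√21) + 3053126) - 407041 = (-1837194/(-279576 + I*√12*√21) + 3053126) - 407041 = (-1837194/(-279576 + I*(2*√3)*√21) + 3053126) - 407041 = (-1837194/(-279576 + 6*I*√7) + 3053126) - 407041 = (3053126 - 1837194/(-279576 + 6*I*√7)) - 407041 = 2646085 - 1837194/(-279576 + 6*I*√7)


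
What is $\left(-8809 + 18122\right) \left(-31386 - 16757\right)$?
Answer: $-448355759$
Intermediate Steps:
$\left(-8809 + 18122\right) \left(-31386 - 16757\right) = 9313 \left(-31386 - 16757\right) = 9313 \left(-48143\right) = -448355759$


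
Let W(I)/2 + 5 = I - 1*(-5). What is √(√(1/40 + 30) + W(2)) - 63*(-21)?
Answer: 1323 + √(400 + 5*√12010)/10 ≈ 1326.1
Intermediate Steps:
W(I) = 2*I (W(I) = -10 + 2*(I - 1*(-5)) = -10 + 2*(I + 5) = -10 + 2*(5 + I) = -10 + (10 + 2*I) = 2*I)
√(√(1/40 + 30) + W(2)) - 63*(-21) = √(√(1/40 + 30) + 2*2) - 63*(-21) = √(√(1/40 + 30) + 4) + 1323 = √(√(1201/40) + 4) + 1323 = √(√12010/20 + 4) + 1323 = √(4 + √12010/20) + 1323 = 1323 + √(4 + √12010/20)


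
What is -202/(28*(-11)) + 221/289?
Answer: 3719/2618 ≈ 1.4205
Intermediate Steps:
-202/(28*(-11)) + 221/289 = -202/(-308) + 221*(1/289) = -202*(-1/308) + 13/17 = 101/154 + 13/17 = 3719/2618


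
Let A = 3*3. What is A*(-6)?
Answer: -54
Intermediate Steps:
A = 9
A*(-6) = 9*(-6) = -54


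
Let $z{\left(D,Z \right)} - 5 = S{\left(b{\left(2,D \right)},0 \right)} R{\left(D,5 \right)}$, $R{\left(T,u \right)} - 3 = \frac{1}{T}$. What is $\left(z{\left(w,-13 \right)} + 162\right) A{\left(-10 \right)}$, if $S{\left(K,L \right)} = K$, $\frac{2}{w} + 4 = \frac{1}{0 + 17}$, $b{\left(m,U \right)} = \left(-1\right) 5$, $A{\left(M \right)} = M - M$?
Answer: $0$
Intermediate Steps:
$A{\left(M \right)} = 0$
$b{\left(m,U \right)} = -5$
$w = - \frac{34}{67}$ ($w = \frac{2}{-4 + \frac{1}{0 + 17}} = \frac{2}{-4 + \frac{1}{17}} = \frac{2}{- \frac{67}{17}} = 2 \left(- \frac{17}{67}\right) = - \frac{34}{67} \approx -0.50746$)
$R{\left(T,u \right)} = 3 + \frac{1}{T}$
$z{\left(D,Z \right)} = -10 - \frac{5}{D}$ ($z{\left(D,Z \right)} = 5 - 5 \left(3 + \frac{1}{D}\right) = 5 - \left(15 + \frac{5}{D}\right) = -10 - \frac{5}{D}$)
$\left(z{\left(w,-13 \right)} + 162\right) A{\left(-10 \right)} = \left(\left(-10 - \frac{5}{- \frac{34}{67}}\right) + 162\right) 0 = \left(\left(-10 - - \frac{335}{34}\right) + 162\right) 0 = \left(\left(-10 + \frac{335}{34}\right) + 162\right) 0 = \left(- \frac{5}{34} + 162\right) 0 = \frac{5503}{34} \cdot 0 = 0$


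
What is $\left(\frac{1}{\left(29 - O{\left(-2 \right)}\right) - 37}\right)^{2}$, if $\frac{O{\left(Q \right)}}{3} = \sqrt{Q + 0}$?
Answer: $\frac{1}{\left(8 + 3 i \sqrt{2}\right)^{2}} \approx 0.0068412 - 0.010096 i$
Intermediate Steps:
$O{\left(Q \right)} = 3 \sqrt{Q}$ ($O{\left(Q \right)} = 3 \sqrt{Q + 0} = 3 \sqrt{Q}$)
$\left(\frac{1}{\left(29 - O{\left(-2 \right)}\right) - 37}\right)^{2} = \left(\frac{1}{\left(29 - 3 \sqrt{-2}\right) - 37}\right)^{2} = \left(\frac{1}{\left(29 - 3 i \sqrt{2}\right) - 37}\right)^{2} = \left(\frac{1}{-8 - 3 i \sqrt{2}}\right)^{2} = \frac{1}{\left(-8 - 3 i \sqrt{2}\right)^{2}}$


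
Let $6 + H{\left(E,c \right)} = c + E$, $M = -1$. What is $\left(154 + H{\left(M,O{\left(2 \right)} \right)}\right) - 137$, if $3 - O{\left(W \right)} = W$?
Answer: $11$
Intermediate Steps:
$O{\left(W \right)} = 3 - W$
$H{\left(E,c \right)} = -6 + E + c$ ($H{\left(E,c \right)} = -6 + \left(c + E\right) = -6 + \left(E + c\right) = -6 + E + c$)
$\left(154 + H{\left(M,O{\left(2 \right)} \right)}\right) - 137 = \left(154 - 6\right) - 137 = 148 - 137 = 11$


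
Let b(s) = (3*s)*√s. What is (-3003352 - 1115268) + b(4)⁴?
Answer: -3786844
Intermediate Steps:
b(s) = 3*s^(3/2)
(-3003352 - 1115268) + b(4)⁴ = (-3003352 - 1115268) + (3*4^(3/2))⁴ = -4118620 + (3*8)⁴ = -4118620 + 24⁴ = -4118620 + 331776 = -3786844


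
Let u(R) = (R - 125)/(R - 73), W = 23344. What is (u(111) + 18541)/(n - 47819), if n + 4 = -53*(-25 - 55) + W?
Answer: -352272/384541 ≈ -0.91608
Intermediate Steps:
u(R) = (-125 + R)/(-73 + R)
n = 27580 (n = -4 + (-53*(-25 - 55) + 23344) = -4 + (-53*(-80) + 23344) = -4 + (4240 + 23344) = -4 + 27584 = 27580)
(u(111) + 18541)/(n - 47819) = ((-125 + 111)/(-73 + 111) + 18541)/(27580 - 47819) = (-14/38 + 18541)/(-20239) = ((1/38)*(-14) + 18541)*(-1/20239) = (-7/19 + 18541)*(-1/20239) = (352272/19)*(-1/20239) = -352272/384541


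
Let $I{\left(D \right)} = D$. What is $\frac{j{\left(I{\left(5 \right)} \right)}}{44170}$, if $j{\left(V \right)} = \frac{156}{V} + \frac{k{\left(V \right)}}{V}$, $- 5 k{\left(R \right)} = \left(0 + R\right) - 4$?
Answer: $\frac{779}{1104250} \approx 0.00070546$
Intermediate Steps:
$k{\left(R \right)} = \frac{4}{5} - \frac{R}{5}$ ($k{\left(R \right)} = - \frac{\left(0 + R\right) - 4}{5} = - \frac{R - 4}{5} = - \frac{-4 + R}{5} = \frac{4}{5} - \frac{R}{5}$)
$j{\left(V \right)} = \frac{156}{V} + \frac{\frac{4}{5} - \frac{V}{5}}{V}$
$\frac{j{\left(I{\left(5 \right)} \right)}}{44170} = \frac{\frac{1}{5} \cdot \frac{1}{5} \left(784 - 5\right)}{44170} = \frac{1}{5} \cdot \frac{1}{5} \left(784 - 5\right) \frac{1}{44170} = \frac{1}{5} \cdot \frac{1}{5} \cdot 779 \cdot \frac{1}{44170} = \frac{779}{25} \cdot \frac{1}{44170} = \frac{779}{1104250}$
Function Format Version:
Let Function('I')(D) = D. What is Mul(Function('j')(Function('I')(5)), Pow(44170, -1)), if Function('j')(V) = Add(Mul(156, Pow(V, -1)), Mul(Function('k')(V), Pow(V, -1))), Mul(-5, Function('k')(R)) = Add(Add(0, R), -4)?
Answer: Rational(779, 1104250) ≈ 0.00070546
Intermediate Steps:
Function('k')(R) = Add(Rational(4, 5), Mul(Rational(-1, 5), R)) (Function('k')(R) = Mul(Rational(-1, 5), Add(Add(0, R), -4)) = Mul(Rational(-1, 5), Add(R, -4)) = Mul(Rational(-1, 5), Add(-4, R)) = Add(Rational(4, 5), Mul(Rational(-1, 5), R)))
Function('j')(V) = Add(Mul(156, Pow(V, -1)), Mul(Pow(V, -1), Add(Rational(4, 5), Mul(Rational(-1, 5), V)))) (Function('j')(V) = Add(Mul(156, Pow(V, -1)), Mul(Add(Rational(4, 5), Mul(Rational(-1, 5), V)), Pow(V, -1))) = Add(Mul(156, Pow(V, -1)), Mul(Pow(V, -1), Add(Rational(4, 5), Mul(Rational(-1, 5), V)))))
Mul(Function('j')(Function('I')(5)), Pow(44170, -1)) = Mul(Mul(Rational(1, 5), Pow(5, -1), Add(784, Mul(-1, 5))), Pow(44170, -1)) = Mul(Mul(Rational(1, 5), Rational(1, 5), Add(784, -5)), Rational(1, 44170)) = Mul(Mul(Rational(1, 5), Rational(1, 5), 779), Rational(1, 44170)) = Mul(Rational(779, 25), Rational(1, 44170)) = Rational(779, 1104250)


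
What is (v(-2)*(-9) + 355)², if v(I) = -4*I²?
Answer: 249001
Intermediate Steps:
(v(-2)*(-9) + 355)² = (-4*(-2)²*(-9) + 355)² = (-4*4*(-9) + 355)² = (-16*(-9) + 355)² = (144 + 355)² = 499² = 249001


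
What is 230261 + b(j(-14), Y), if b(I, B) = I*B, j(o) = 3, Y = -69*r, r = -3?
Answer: 230882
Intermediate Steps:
Y = 207 (Y = -69*(-3) = 207)
b(I, B) = B*I
230261 + b(j(-14), Y) = 230261 + 207*3 = 230261 + 621 = 230882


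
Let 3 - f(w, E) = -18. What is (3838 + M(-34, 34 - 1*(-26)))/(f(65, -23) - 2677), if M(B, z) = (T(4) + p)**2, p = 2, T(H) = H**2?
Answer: -2081/1328 ≈ -1.5670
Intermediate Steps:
f(w, E) = 21 (f(w, E) = 3 - 1*(-18) = 3 + 18 = 21)
M(B, z) = 324 (M(B, z) = (4**2 + 2)**2 = (16 + 2)**2 = 18**2 = 324)
(3838 + M(-34, 34 - 1*(-26)))/(f(65, -23) - 2677) = (3838 + 324)/(21 - 2677) = 4162/(-2656) = 4162*(-1/2656) = -2081/1328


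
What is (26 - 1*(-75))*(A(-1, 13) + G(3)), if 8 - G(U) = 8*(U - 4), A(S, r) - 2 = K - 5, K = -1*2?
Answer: 1111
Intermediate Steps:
K = -2
A(S, r) = -5 (A(S, r) = 2 + (-2 - 5) = 2 - 7 = -5)
G(U) = 40 - 8*U (G(U) = 8 - 8*(U - 4) = 8 - 8*(-4 + U) = 8 - (-32 + 8*U) = 8 + (32 - 8*U) = 40 - 8*U)
(26 - 1*(-75))*(A(-1, 13) + G(3)) = (26 - 1*(-75))*(-5 + (40 - 8*3)) = (26 + 75)*(-5 + (40 - 24)) = 101*(-5 + 16) = 101*11 = 1111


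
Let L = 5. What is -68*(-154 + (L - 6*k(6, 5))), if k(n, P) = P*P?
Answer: 20332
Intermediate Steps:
k(n, P) = P²
-68*(-154 + (L - 6*k(6, 5))) = -68*(-154 + (5 - 6*5²)) = -68*(-154 + (5 - 6*25)) = -68*(-154 + (5 - 150)) = -68*(-154 - 145) = -68*(-299) = 20332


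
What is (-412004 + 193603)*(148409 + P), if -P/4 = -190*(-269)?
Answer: 12237226431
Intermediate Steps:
P = -204440 (P = -(-760)*(-269) = -4*51110 = -204440)
(-412004 + 193603)*(148409 + P) = (-412004 + 193603)*(148409 - 204440) = -218401*(-56031) = 12237226431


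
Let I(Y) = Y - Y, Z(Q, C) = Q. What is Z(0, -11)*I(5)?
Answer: 0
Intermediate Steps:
I(Y) = 0
Z(0, -11)*I(5) = 0*0 = 0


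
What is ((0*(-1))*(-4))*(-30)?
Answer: 0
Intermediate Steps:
((0*(-1))*(-4))*(-30) = (0*(-4))*(-30) = 0*(-30) = 0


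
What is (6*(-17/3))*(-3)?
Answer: 102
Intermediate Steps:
(6*(-17/3))*(-3) = -34*(-3) = 102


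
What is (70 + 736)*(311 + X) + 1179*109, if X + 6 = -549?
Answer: -68153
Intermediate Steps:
X = -555 (X = -6 - 549 = -555)
(70 + 736)*(311 + X) + 1179*109 = (70 + 736)*(311 - 555) + 1179*109 = 806*(-244) + 128511 = -196664 + 128511 = -68153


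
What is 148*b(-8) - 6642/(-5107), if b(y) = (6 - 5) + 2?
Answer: 2274150/5107 ≈ 445.30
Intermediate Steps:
b(y) = 3 (b(y) = 1 + 2 = 3)
148*b(-8) - 6642/(-5107) = 148*3 - 6642/(-5107) = 444 - 6642*(-1/5107) = 444 + 6642/5107 = 2274150/5107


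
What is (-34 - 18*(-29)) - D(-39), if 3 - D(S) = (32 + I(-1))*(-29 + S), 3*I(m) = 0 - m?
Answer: -5141/3 ≈ -1713.7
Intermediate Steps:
I(m) = -m/3 (I(m) = (0 - m)/3 = (-m)/3 = -m/3)
D(S) = 2822/3 - 97*S/3 (D(S) = 3 - (32 - 1/3*(-1))*(-29 + S) = 3 - (32 + 1/3)*(-29 + S) = 3 - 97*(-29 + S)/3 = 3 - (-2813/3 + 97*S/3) = 3 + (2813/3 - 97*S/3) = 2822/3 - 97*S/3)
(-34 - 18*(-29)) - D(-39) = (-34 - 18*(-29)) - (2822/3 - 97/3*(-39)) = (-34 + 522) - (2822/3 + 1261) = 488 - 1*6605/3 = 488 - 6605/3 = -5141/3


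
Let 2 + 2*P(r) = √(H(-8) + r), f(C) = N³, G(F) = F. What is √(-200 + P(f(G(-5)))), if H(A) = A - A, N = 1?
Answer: I*√802/2 ≈ 14.16*I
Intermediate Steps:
f(C) = 1 (f(C) = 1³ = 1)
H(A) = 0
P(r) = -1 + √r/2 (P(r) = -1 + √(0 + r)/2 = -1 + √r/2)
√(-200 + P(f(G(-5)))) = √(-200 + (-1 + √1/2)) = √(-200 + (-1 + (½)*1)) = √(-200 + (-1 + ½)) = √(-200 - ½) = √(-401/2) = I*√802/2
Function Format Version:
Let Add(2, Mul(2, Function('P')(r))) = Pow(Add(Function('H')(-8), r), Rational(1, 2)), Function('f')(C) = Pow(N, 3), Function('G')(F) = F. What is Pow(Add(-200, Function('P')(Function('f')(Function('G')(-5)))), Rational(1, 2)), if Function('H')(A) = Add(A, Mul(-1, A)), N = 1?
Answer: Mul(Rational(1, 2), I, Pow(802, Rational(1, 2))) ≈ Mul(14.160, I)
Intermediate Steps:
Function('f')(C) = 1 (Function('f')(C) = Pow(1, 3) = 1)
Function('H')(A) = 0
Function('P')(r) = Add(-1, Mul(Rational(1, 2), Pow(r, Rational(1, 2)))) (Function('P')(r) = Add(-1, Mul(Rational(1, 2), Pow(Add(0, r), Rational(1, 2)))) = Add(-1, Mul(Rational(1, 2), Pow(r, Rational(1, 2)))))
Pow(Add(-200, Function('P')(Function('f')(Function('G')(-5)))), Rational(1, 2)) = Pow(Add(-200, Add(-1, Mul(Rational(1, 2), Pow(1, Rational(1, 2))))), Rational(1, 2)) = Pow(Add(-200, Add(-1, Mul(Rational(1, 2), 1))), Rational(1, 2)) = Pow(Add(-200, Add(-1, Rational(1, 2))), Rational(1, 2)) = Pow(Add(-200, Rational(-1, 2)), Rational(1, 2)) = Pow(Rational(-401, 2), Rational(1, 2)) = Mul(Rational(1, 2), I, Pow(802, Rational(1, 2)))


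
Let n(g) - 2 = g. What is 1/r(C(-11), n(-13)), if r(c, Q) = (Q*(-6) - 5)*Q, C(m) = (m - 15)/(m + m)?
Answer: -1/671 ≈ -0.0014903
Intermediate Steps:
C(m) = (-15 + m)/(2*m) (C(m) = (-15 + m)/((2*m)) = (-15 + m)*(1/(2*m)) = (-15 + m)/(2*m))
n(g) = 2 + g
r(c, Q) = Q*(-5 - 6*Q) (r(c, Q) = (-6*Q - 5)*Q = (-5 - 6*Q)*Q = Q*(-5 - 6*Q))
1/r(C(-11), n(-13)) = 1/(-(2 - 13)*(5 + 6*(2 - 13))) = 1/(-1*(-11)*(5 + 6*(-11))) = 1/(-1*(-11)*(5 - 66)) = 1/(-1*(-11)*(-61)) = 1/(-671) = -1/671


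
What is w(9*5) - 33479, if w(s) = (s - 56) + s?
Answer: -33445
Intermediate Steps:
w(s) = -56 + 2*s (w(s) = (-56 + s) + s = -56 + 2*s)
w(9*5) - 33479 = (-56 + 2*(9*5)) - 33479 = (-56 + 2*45) - 33479 = (-56 + 90) - 33479 = 34 - 33479 = -33445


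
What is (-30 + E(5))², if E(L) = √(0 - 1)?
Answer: (30 - I)² ≈ 899.0 - 60.0*I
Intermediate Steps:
E(L) = I (E(L) = √(-1) = I)
(-30 + E(5))² = (-30 + I)²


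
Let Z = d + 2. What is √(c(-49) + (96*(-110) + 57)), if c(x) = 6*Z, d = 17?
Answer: I*√10389 ≈ 101.93*I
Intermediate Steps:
Z = 19 (Z = 17 + 2 = 19)
c(x) = 114 (c(x) = 6*19 = 114)
√(c(-49) + (96*(-110) + 57)) = √(114 + (96*(-110) + 57)) = √(114 + (-10560 + 57)) = √(114 - 10503) = √(-10389) = I*√10389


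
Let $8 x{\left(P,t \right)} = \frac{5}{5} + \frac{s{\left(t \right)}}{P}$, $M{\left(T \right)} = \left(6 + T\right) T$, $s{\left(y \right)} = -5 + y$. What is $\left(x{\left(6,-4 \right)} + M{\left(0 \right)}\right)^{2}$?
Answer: $\frac{1}{256} \approx 0.0039063$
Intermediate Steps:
$M{\left(T \right)} = T \left(6 + T\right)$
$x{\left(P,t \right)} = \frac{1}{8} + \frac{-5 + t}{8 P}$ ($x{\left(P,t \right)} = \frac{\frac{5}{5} + \frac{-5 + t}{P}}{8} = \frac{5 \cdot \frac{1}{5} + \frac{-5 + t}{P}}{8} = \frac{1 + \frac{-5 + t}{P}}{8} = \frac{1}{8} + \frac{-5 + t}{8 P}$)
$\left(x{\left(6,-4 \right)} + M{\left(0 \right)}\right)^{2} = \left(\frac{-5 + 6 - 4}{8 \cdot 6} + 0 \left(6 + 0\right)\right)^{2} = \left(\frac{1}{8} \cdot \frac{1}{6} \left(-3\right) + 0 \cdot 6\right)^{2} = \left(- \frac{1}{16} + 0\right)^{2} = \left(- \frac{1}{16}\right)^{2} = \frac{1}{256}$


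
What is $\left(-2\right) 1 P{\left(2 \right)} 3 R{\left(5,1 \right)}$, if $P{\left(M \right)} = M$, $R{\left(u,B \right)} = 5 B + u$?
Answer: $-120$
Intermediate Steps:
$R{\left(u,B \right)} = u + 5 B$
$\left(-2\right) 1 P{\left(2 \right)} 3 R{\left(5,1 \right)} = \left(-2\right) 1 \cdot 2 \cdot 3 \left(5 + 5 \cdot 1\right) = - 2 \cdot 6 \left(5 + 5\right) = - 2 \cdot 6 \cdot 10 = \left(-2\right) 60 = -120$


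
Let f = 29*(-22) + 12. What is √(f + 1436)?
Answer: 9*√10 ≈ 28.461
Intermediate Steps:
f = -626 (f = -638 + 12 = -626)
√(f + 1436) = √(-626 + 1436) = √810 = 9*√10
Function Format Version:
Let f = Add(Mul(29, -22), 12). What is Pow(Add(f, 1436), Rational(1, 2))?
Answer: Mul(9, Pow(10, Rational(1, 2))) ≈ 28.461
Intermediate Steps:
f = -626 (f = Add(-638, 12) = -626)
Pow(Add(f, 1436), Rational(1, 2)) = Pow(Add(-626, 1436), Rational(1, 2)) = Pow(810, Rational(1, 2)) = Mul(9, Pow(10, Rational(1, 2)))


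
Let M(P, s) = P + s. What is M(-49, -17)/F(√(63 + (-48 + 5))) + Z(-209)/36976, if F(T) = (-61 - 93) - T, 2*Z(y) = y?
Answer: 46668479/109522912 - 33*√5/5924 ≈ 0.41365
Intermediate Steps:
Z(y) = y/2
F(T) = -154 - T
M(-49, -17)/F(√(63 + (-48 + 5))) + Z(-209)/36976 = (-49 - 17)/(-154 - √(63 + (-48 + 5))) + ((½)*(-209))/36976 = -66/(-154 - √(63 - 43)) - 209/2*1/36976 = -66/(-154 - √20) - 209/73952 = -66/(-154 - 2*√5) - 209/73952 = -209/73952 - 66/(-154 - 2*√5)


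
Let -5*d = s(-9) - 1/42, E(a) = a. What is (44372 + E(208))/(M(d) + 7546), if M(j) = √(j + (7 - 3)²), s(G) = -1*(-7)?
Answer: 70644142800/11957841293 - 44580*√644070/11957841293 ≈ 5.9048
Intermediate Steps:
s(G) = 7
d = -293/210 (d = -(7 - 1/42)/5 = -⅕*293/42 = -293/210 ≈ -1.3952)
M(j) = √(16 + j) (M(j) = √(j + 4²) = √(j + 16) = √(16 + j))
(44372 + E(208))/(M(d) + 7546) = (44372 + 208)/(√(16 - 293/210) + 7546) = 44580/(√(3067/210) + 7546) = 44580/(√644070/210 + 7546) = 44580/(7546 + √644070/210)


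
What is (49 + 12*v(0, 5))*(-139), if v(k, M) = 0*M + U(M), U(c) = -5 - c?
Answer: 9869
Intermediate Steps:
v(k, M) = -5 - M (v(k, M) = 0*M + (-5 - M) = 0 + (-5 - M) = -5 - M)
(49 + 12*v(0, 5))*(-139) = (49 + 12*(-5 - 1*5))*(-139) = (49 + 12*(-5 - 5))*(-139) = (49 + 12*(-10))*(-139) = (49 - 120)*(-139) = -71*(-139) = 9869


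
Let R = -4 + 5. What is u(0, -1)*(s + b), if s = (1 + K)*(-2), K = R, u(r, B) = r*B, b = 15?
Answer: 0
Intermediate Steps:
R = 1
u(r, B) = B*r
K = 1
s = -4 (s = (1 + 1)*(-2) = 2*(-2) = -4)
u(0, -1)*(s + b) = (-1*0)*(-4 + 15) = 0*11 = 0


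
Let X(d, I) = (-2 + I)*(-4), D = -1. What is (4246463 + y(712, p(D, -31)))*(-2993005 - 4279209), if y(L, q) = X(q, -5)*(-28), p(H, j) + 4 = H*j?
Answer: -30875486263306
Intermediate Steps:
X(d, I) = 8 - 4*I
p(H, j) = -4 + H*j
y(L, q) = -784 (y(L, q) = (8 - 4*(-5))*(-28) = (8 + 20)*(-28) = 28*(-28) = -784)
(4246463 + y(712, p(D, -31)))*(-2993005 - 4279209) = (4246463 - 784)*(-2993005 - 4279209) = 4245679*(-7272214) = -30875486263306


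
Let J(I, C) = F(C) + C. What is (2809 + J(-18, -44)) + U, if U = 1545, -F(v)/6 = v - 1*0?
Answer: 4574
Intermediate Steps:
F(v) = -6*v (F(v) = -6*(v - 1*0) = -6*(v + 0) = -6*v)
J(I, C) = -5*C (J(I, C) = -6*C + C = -5*C)
(2809 + J(-18, -44)) + U = (2809 - 5*(-44)) + 1545 = (2809 + 220) + 1545 = 3029 + 1545 = 4574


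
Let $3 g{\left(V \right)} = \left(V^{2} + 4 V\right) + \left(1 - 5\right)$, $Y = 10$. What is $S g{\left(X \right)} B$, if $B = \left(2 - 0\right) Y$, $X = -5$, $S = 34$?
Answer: $\frac{680}{3} \approx 226.67$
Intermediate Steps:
$B = 20$ ($B = \left(2 - 0\right) 10 = \left(2 + 0\right) 10 = 2 \cdot 10 = 20$)
$g{\left(V \right)} = - \frac{4}{3} + \frac{V^{2}}{3} + \frac{4 V}{3}$ ($g{\left(V \right)} = \frac{\left(V^{2} + 4 V\right) + \left(1 - 5\right)}{3} = \frac{\left(V^{2} + 4 V\right) - 4}{3} = \frac{-4 + V^{2} + 4 V}{3} = - \frac{4}{3} + \frac{V^{2}}{3} + \frac{4 V}{3}$)
$S g{\left(X \right)} B = 34 \left(- \frac{4}{3} + \frac{\left(-5\right)^{2}}{3} + \frac{4}{3} \left(-5\right)\right) 20 = 34 \left(- \frac{4}{3} + \frac{1}{3} \cdot 25 - \frac{20}{3}\right) 20 = 34 \left(- \frac{4}{3} + \frac{25}{3} - \frac{20}{3}\right) 20 = 34 \cdot \frac{1}{3} \cdot 20 = \frac{34}{3} \cdot 20 = \frac{680}{3}$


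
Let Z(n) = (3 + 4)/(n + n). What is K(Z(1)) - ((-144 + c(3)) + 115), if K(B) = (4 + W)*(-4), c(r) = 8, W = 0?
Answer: 5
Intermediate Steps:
Z(n) = 7/(2*n) (Z(n) = 7/((2*n)) = 7*(1/(2*n)) = 7/(2*n))
K(B) = -16 (K(B) = (4 + 0)*(-4) = 4*(-4) = -16)
K(Z(1)) - ((-144 + c(3)) + 115) = -16 - ((-144 + 8) + 115) = -16 - (-136 + 115) = -16 - 1*(-21) = -16 + 21 = 5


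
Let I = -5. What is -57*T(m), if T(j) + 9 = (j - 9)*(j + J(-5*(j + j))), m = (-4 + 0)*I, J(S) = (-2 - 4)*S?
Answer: -764427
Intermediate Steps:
J(S) = -6*S
m = 20 (m = (-4 + 0)*(-5) = -4*(-5) = 20)
T(j) = -9 + 61*j*(-9 + j) (T(j) = -9 + (j - 9)*(j - (-30)*(j + j)) = -9 + (-9 + j)*(j - (-30)*2*j) = -9 + (-9 + j)*(j - (-60)*j) = -9 + (-9 + j)*(j + 60*j) = -9 + (-9 + j)*(61*j) = -9 + 61*j*(-9 + j))
-57*T(m) = -57*(-9 - 549*20 + 61*20²) = -57*(-9 - 10980 + 61*400) = -57*(-9 - 10980 + 24400) = -57*13411 = -764427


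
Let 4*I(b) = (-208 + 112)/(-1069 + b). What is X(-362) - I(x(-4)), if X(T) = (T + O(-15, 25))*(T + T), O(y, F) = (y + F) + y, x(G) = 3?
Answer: 141622352/533 ≈ 2.6571e+5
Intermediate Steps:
O(y, F) = F + 2*y (O(y, F) = (F + y) + y = F + 2*y)
I(b) = -24/(-1069 + b) (I(b) = ((-208 + 112)/(-1069 + b))/4 = (-96/(-1069 + b))/4 = -24/(-1069 + b))
X(T) = 2*T*(-5 + T) (X(T) = (T + (25 + 2*(-15)))*(T + T) = (T + (25 - 30))*(2*T) = (T - 5)*(2*T) = (-5 + T)*(2*T) = 2*T*(-5 + T))
X(-362) - I(x(-4)) = 2*(-362)*(-5 - 362) - (-24)/(-1069 + 3) = 2*(-362)*(-367) - (-24)/(-1066) = 265708 - (-24)*(-1)/1066 = 265708 - 1*12/533 = 265708 - 12/533 = 141622352/533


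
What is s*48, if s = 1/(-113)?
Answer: -48/113 ≈ -0.42478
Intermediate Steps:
s = -1/113 ≈ -0.0088496
s*48 = -1/113*48 = -48/113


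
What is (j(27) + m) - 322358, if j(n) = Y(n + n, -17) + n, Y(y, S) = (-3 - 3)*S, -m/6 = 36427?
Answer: -540791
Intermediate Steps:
m = -218562 (m = -6*36427 = -218562)
Y(y, S) = -6*S
j(n) = 102 + n (j(n) = -6*(-17) + n = 102 + n)
(j(27) + m) - 322358 = ((102 + 27) - 218562) - 322358 = (129 - 218562) - 322358 = -218433 - 322358 = -540791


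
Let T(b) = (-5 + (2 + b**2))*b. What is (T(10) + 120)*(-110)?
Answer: -119900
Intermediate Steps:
T(b) = b*(-3 + b**2) (T(b) = (-3 + b**2)*b = b*(-3 + b**2))
(T(10) + 120)*(-110) = (10*(-3 + 10**2) + 120)*(-110) = (10*(-3 + 100) + 120)*(-110) = (10*97 + 120)*(-110) = (970 + 120)*(-110) = 1090*(-110) = -119900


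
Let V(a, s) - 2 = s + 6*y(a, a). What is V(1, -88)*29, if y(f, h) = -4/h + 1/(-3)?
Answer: -3248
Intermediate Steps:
y(f, h) = -1/3 - 4/h (y(f, h) = -4/h + 1*(-1/3) = -4/h - 1/3 = -1/3 - 4/h)
V(a, s) = 2 + s + 2*(-12 - a)/a (V(a, s) = 2 + (s + 6*((-12 - a)/(3*a))) = 2 + (s + 2*(-12 - a)/a) = 2 + s + 2*(-12 - a)/a)
V(1, -88)*29 = (-88 - 24/1)*29 = (-88 - 24*1)*29 = (-88 - 24)*29 = -112*29 = -3248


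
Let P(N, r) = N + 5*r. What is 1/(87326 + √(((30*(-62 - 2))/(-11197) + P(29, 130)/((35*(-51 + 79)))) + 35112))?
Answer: 136890491080/11954043981828211 - 2*√21570772323141755/11954043981828211 ≈ 1.1427e-5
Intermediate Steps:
1/(87326 + √(((30*(-62 - 2))/(-11197) + P(29, 130)/((35*(-51 + 79)))) + 35112)) = 1/(87326 + √(((30*(-62 - 2))/(-11197) + (29 + 5*130)/((35*(-51 + 79)))) + 35112)) = 1/(87326 + √(((30*(-64))*(-1/11197) + (29 + 650)/((35*28))) + 35112)) = 1/(87326 + √((-1920*(-1/11197) + 679/980) + 35112)) = 1/(87326 + √((1920/11197 + 679*(1/980)) + 35112)) = 1/(87326 + √((1920/11197 + 97/140) + 35112)) = 1/(87326 + √(1354909/1567580 + 35112)) = 1/(87326 + √(55042223869/1567580)) = 1/(87326 + √21570772323141755/783790)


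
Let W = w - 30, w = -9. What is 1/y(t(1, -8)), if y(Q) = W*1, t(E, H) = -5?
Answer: -1/39 ≈ -0.025641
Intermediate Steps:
W = -39 (W = -9 - 30 = -39)
y(Q) = -39 (y(Q) = -39*1 = -39)
1/y(t(1, -8)) = 1/(-39) = -1/39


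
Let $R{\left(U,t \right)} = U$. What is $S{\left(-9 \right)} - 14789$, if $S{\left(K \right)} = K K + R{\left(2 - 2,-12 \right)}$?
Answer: $-14708$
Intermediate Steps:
$S{\left(K \right)} = K^{2}$ ($S{\left(K \right)} = K K + \left(2 - 2\right) = K^{2} + \left(2 - 2\right) = K^{2} + 0 = K^{2}$)
$S{\left(-9 \right)} - 14789 = \left(-9\right)^{2} - 14789 = 81 - 14789 = -14708$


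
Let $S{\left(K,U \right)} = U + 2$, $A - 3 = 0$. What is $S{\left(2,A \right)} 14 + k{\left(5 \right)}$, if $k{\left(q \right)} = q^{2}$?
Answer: $95$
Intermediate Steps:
$A = 3$ ($A = 3 + 0 = 3$)
$S{\left(K,U \right)} = 2 + U$
$S{\left(2,A \right)} 14 + k{\left(5 \right)} = \left(2 + 3\right) 14 + 5^{2} = 5 \cdot 14 + 25 = 70 + 25 = 95$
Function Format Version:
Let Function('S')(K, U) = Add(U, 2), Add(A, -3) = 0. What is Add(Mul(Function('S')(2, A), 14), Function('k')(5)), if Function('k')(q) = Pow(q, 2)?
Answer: 95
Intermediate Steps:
A = 3 (A = Add(3, 0) = 3)
Function('S')(K, U) = Add(2, U)
Add(Mul(Function('S')(2, A), 14), Function('k')(5)) = Add(Mul(Add(2, 3), 14), Pow(5, 2)) = Add(Mul(5, 14), 25) = Add(70, 25) = 95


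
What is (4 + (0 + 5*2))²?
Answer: 196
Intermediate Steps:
(4 + (0 + 5*2))² = (4 + (0 + 10))² = (4 + 10)² = 14² = 196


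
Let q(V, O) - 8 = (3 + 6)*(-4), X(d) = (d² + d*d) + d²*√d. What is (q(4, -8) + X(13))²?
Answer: 467393 + 104780*√13 ≈ 8.4518e+5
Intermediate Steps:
X(d) = d^(5/2) + 2*d² (X(d) = (d² + d²) + d^(5/2) = 2*d² + d^(5/2) = d^(5/2) + 2*d²)
q(V, O) = -28 (q(V, O) = 8 + (3 + 6)*(-4) = 8 + 9*(-4) = 8 - 36 = -28)
(q(4, -8) + X(13))² = (-28 + (13^(5/2) + 2*13²))² = (-28 + (169*√13 + 2*169))² = (-28 + (169*√13 + 338))² = (-28 + (338 + 169*√13))² = (310 + 169*√13)²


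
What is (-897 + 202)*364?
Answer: -252980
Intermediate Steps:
(-897 + 202)*364 = -695*364 = -252980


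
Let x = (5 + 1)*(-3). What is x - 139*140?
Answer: -19478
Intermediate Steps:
x = -18 (x = 6*(-3) = -18)
x - 139*140 = -18 - 139*140 = -18 - 19460 = -19478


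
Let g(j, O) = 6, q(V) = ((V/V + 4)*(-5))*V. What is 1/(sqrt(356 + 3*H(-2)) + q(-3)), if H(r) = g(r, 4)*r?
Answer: 15/1061 - 8*sqrt(5)/5305 ≈ 0.010766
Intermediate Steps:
q(V) = -25*V (q(V) = ((1 + 4)*(-5))*V = (5*(-5))*V = -25*V)
H(r) = 6*r
1/(sqrt(356 + 3*H(-2)) + q(-3)) = 1/(sqrt(356 + 3*(6*(-2))) - 25*(-3)) = 1/(sqrt(356 + 3*(-12)) + 75) = 1/(sqrt(356 - 36) + 75) = 1/(sqrt(320) + 75) = 1/(8*sqrt(5) + 75) = 1/(75 + 8*sqrt(5))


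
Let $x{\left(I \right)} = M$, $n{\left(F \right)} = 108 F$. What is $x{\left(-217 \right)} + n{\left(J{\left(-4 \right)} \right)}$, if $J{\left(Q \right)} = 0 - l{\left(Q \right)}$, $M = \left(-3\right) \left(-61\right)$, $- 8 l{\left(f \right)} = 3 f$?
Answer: $21$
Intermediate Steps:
$l{\left(f \right)} = - \frac{3 f}{8}$
$M = 183$
$J{\left(Q \right)} = \frac{3 Q}{8}$ ($J{\left(Q \right)} = 0 - - \frac{3 Q}{8} = 0 + \frac{3 Q}{8} = \frac{3 Q}{8}$)
$x{\left(I \right)} = 183$
$x{\left(-217 \right)} + n{\left(J{\left(-4 \right)} \right)} = 183 + 108 \cdot \frac{3}{8} \left(-4\right) = 183 + 108 \left(- \frac{3}{2}\right) = 183 - 162 = 21$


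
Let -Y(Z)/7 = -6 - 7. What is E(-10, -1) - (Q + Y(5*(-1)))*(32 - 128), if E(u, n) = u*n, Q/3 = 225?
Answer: 73546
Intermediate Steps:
Q = 675 (Q = 3*225 = 675)
Y(Z) = 91 (Y(Z) = -7*(-6 - 7) = -7*(-13) = 91)
E(u, n) = n*u
E(-10, -1) - (Q + Y(5*(-1)))*(32 - 128) = -1*(-10) - (675 + 91)*(32 - 128) = 10 - 766*(-96) = 10 - 1*(-73536) = 10 + 73536 = 73546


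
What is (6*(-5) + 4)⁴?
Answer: 456976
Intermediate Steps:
(6*(-5) + 4)⁴ = (-30 + 4)⁴ = (-26)⁴ = 456976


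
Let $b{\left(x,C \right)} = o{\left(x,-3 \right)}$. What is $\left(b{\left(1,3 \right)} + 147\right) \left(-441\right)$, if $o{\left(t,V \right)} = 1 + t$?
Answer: $-65709$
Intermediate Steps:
$b{\left(x,C \right)} = 1 + x$
$\left(b{\left(1,3 \right)} + 147\right) \left(-441\right) = \left(\left(1 + 1\right) + 147\right) \left(-441\right) = \left(2 + 147\right) \left(-441\right) = 149 \left(-441\right) = -65709$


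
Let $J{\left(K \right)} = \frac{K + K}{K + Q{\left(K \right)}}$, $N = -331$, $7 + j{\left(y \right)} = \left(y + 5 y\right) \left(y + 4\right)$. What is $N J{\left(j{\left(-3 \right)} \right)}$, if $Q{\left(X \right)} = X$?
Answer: $-331$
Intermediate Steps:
$j{\left(y \right)} = -7 + 6 y \left(4 + y\right)$ ($j{\left(y \right)} = -7 + \left(y + 5 y\right) \left(y + 4\right) = -7 + 6 y \left(4 + y\right)$)
$J{\left(K \right)} = 1$ ($J{\left(K \right)} = \frac{K + K}{K + K} = \frac{2 K}{2 K} = 2 K \frac{1}{2 K} = 1$)
$N J{\left(j{\left(-3 \right)} \right)} = \left(-331\right) 1 = -331$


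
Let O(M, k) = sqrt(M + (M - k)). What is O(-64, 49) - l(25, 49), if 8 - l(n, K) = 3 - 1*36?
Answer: -41 + I*sqrt(177) ≈ -41.0 + 13.304*I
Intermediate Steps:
l(n, K) = 41 (l(n, K) = 8 - (3 - 1*36) = 8 - (3 - 36) = 8 - 1*(-33) = 8 + 33 = 41)
O(M, k) = sqrt(-k + 2*M)
O(-64, 49) - l(25, 49) = sqrt(-1*49 + 2*(-64)) - 1*41 = sqrt(-49 - 128) - 41 = sqrt(-177) - 41 = I*sqrt(177) - 41 = -41 + I*sqrt(177)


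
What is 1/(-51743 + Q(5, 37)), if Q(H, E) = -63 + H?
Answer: -1/51801 ≈ -1.9305e-5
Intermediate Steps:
1/(-51743 + Q(5, 37)) = 1/(-51743 + (-63 + 5)) = 1/(-51743 - 58) = 1/(-51801) = -1/51801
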